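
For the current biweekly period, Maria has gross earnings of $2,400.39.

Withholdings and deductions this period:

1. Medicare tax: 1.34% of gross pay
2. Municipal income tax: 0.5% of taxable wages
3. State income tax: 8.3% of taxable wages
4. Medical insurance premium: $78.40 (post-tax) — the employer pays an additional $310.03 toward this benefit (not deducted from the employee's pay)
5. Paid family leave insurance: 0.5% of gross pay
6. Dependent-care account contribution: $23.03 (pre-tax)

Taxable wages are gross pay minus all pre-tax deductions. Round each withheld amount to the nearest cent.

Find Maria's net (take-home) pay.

$2,045.58

Dependent-care account contribution: $23.03
Taxable wages = $2,400.39 − $23.03 = $2,377.36
State income tax: $2,377.36 × 0.083 = $197.32
Municipal income tax: $2,377.36 × 0.005 = $11.89
Paid family leave insurance: $2,400.39 × 0.005 = $12.00
Medicare tax: $2,400.39 × 0.0134 = $32.17
Medical insurance premium: $78.40
(Employer's $310.03 toward medical insurance premium is not withheld from the employee.)
Total deductions = $23.03 + $197.32 + $11.89 + $12.00 + $32.17 + $78.40 = $354.81
Net pay = $2,400.39 − $354.81 = $2,045.58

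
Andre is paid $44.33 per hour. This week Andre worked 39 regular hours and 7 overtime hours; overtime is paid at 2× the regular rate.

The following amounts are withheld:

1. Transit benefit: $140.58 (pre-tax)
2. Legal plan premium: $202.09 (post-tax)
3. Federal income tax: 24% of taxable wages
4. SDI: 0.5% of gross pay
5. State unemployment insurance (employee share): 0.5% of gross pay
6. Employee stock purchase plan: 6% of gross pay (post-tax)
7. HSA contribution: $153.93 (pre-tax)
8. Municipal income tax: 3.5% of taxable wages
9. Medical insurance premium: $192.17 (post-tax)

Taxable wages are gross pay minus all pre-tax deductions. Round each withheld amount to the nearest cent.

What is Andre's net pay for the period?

Regular pay: 39 × $44.33 = $1,728.87
Overtime pay: 7 × $44.33 × 2 = $620.62
Gross pay = $1,728.87 + $620.62 = $2,349.49
Transit benefit: $140.58
HSA contribution: $153.93
Pre-tax total = $140.58 + $153.93 = $294.51
Taxable wages = $2,349.49 − $294.51 = $2,054.98
Federal income tax: $2,054.98 × 0.24 = $493.20
Municipal income tax: $2,054.98 × 0.035 = $71.92
State unemployment insurance (employee share): $2,349.49 × 0.005 = $11.75
SDI: $2,349.49 × 0.005 = $11.75
Employee stock purchase plan: $2,349.49 × 0.06 = $140.97
Medical insurance premium: $192.17
Legal plan premium: $202.09
Total deductions = $140.58 + $153.93 + $493.20 + $71.92 + $11.75 + $11.75 + $140.97 + $192.17 + $202.09 = $1,418.36
Net pay = $2,349.49 − $1,418.36 = $931.13

$931.13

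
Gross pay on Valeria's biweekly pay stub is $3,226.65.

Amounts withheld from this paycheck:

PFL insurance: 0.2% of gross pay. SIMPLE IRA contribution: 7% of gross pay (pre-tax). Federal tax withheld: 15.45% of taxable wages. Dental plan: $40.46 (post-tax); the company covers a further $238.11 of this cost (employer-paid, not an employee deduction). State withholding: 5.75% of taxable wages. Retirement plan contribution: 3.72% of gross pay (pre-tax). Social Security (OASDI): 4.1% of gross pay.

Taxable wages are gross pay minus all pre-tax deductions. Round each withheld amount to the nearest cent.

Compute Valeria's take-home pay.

Retirement plan contribution: $3,226.65 × 0.0372 = $120.03
SIMPLE IRA contribution: $3,226.65 × 0.07 = $225.87
Pre-tax total = $120.03 + $225.87 = $345.90
Taxable wages = $3,226.65 − $345.90 = $2,880.75
Federal tax withheld: $2,880.75 × 0.1545 = $445.08
State withholding: $2,880.75 × 0.0575 = $165.64
Social Security (OASDI): $3,226.65 × 0.041 = $132.29
PFL insurance: $3,226.65 × 0.002 = $6.45
Dental plan: $40.46
(Employer's $238.11 toward dental plan is not withheld from the employee.)
Total deductions = $120.03 + $225.87 + $445.08 + $165.64 + $132.29 + $6.45 + $40.46 = $1,135.82
Net pay = $3,226.65 − $1,135.82 = $2,090.83

$2,090.83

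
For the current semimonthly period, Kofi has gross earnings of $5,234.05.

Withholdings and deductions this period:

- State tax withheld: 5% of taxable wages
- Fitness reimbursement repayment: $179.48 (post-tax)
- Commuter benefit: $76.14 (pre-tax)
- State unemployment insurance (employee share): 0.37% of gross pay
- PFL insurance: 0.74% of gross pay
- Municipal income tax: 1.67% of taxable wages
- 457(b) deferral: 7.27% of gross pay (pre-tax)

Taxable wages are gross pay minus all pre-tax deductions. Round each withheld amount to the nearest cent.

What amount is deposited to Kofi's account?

$4,221.16

Commuter benefit: $76.14
457(b) deferral: $5,234.05 × 0.0727 = $380.52
Pre-tax total = $76.14 + $380.52 = $456.66
Taxable wages = $5,234.05 − $456.66 = $4,777.39
State tax withheld: $4,777.39 × 0.05 = $238.87
Municipal income tax: $4,777.39 × 0.0167 = $79.78
State unemployment insurance (employee share): $5,234.05 × 0.0037 = $19.37
PFL insurance: $5,234.05 × 0.0074 = $38.73
Fitness reimbursement repayment: $179.48
Total deductions = $76.14 + $380.52 + $238.87 + $79.78 + $19.37 + $38.73 + $179.48 = $1,012.89
Net pay = $5,234.05 − $1,012.89 = $4,221.16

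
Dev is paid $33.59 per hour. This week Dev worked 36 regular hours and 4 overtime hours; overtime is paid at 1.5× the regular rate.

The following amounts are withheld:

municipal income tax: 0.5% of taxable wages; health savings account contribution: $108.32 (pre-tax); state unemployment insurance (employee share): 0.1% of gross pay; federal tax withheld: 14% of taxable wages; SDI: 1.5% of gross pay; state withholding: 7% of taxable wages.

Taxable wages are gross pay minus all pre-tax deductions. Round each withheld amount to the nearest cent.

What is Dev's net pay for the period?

Regular pay: 36 × $33.59 = $1209.24
Overtime pay: 4 × $33.59 × 1.5 = $201.54
Gross pay = $1209.24 + $201.54 = $1410.78
Health savings account contribution: $108.32
Taxable wages = $1410.78 − $108.32 = $1302.46
Municipal income tax: $1302.46 × 0.005 = $6.51
Federal tax withheld: $1302.46 × 0.14 = $182.34
State withholding: $1302.46 × 0.07 = $91.17
State unemployment insurance (employee share): $1410.78 × 0.001 = $1.41
SDI: $1410.78 × 0.015 = $21.16
Total deductions = $108.32 + $6.51 + $182.34 + $91.17 + $1.41 + $21.16 = $410.91
Net pay = $1410.78 − $410.91 = $999.87

$999.87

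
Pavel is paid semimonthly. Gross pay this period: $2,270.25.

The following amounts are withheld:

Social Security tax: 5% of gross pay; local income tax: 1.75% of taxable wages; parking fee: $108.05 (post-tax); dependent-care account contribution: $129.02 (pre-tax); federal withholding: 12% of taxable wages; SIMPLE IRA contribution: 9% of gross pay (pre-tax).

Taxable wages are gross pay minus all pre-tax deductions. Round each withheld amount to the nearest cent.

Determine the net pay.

$1,449.02

Dependent-care account contribution: $129.02
SIMPLE IRA contribution: $2,270.25 × 0.09 = $204.32
Pre-tax total = $129.02 + $204.32 = $333.34
Taxable wages = $2,270.25 − $333.34 = $1,936.91
Federal withholding: $1,936.91 × 0.12 = $232.43
Local income tax: $1,936.91 × 0.0175 = $33.90
Social Security tax: $2,270.25 × 0.05 = $113.51
Parking fee: $108.05
Total deductions = $129.02 + $204.32 + $232.43 + $33.90 + $113.51 + $108.05 = $821.23
Net pay = $2,270.25 − $821.23 = $1,449.02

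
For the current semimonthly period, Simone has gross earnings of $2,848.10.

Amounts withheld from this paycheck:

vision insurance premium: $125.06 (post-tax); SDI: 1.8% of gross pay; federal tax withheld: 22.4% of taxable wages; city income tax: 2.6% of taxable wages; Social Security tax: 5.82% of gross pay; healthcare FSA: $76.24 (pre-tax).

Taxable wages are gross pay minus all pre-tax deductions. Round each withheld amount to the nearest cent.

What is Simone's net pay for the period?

$1,736.80

Healthcare FSA: $76.24
Taxable wages = $2,848.10 − $76.24 = $2,771.86
Federal tax withheld: $2,771.86 × 0.224 = $620.90
City income tax: $2,771.86 × 0.026 = $72.07
Social Security tax: $2,848.10 × 0.0582 = $165.76
SDI: $2,848.10 × 0.018 = $51.27
Vision insurance premium: $125.06
Total deductions = $76.24 + $620.90 + $72.07 + $165.76 + $51.27 + $125.06 = $1,111.30
Net pay = $2,848.10 − $1,111.30 = $1,736.80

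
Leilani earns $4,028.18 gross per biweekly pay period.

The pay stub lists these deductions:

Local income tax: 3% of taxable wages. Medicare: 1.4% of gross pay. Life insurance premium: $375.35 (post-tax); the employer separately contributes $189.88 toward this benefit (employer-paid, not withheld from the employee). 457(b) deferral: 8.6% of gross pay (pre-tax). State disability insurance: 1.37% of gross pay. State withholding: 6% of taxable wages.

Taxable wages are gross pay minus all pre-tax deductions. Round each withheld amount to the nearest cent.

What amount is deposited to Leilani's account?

$2,863.47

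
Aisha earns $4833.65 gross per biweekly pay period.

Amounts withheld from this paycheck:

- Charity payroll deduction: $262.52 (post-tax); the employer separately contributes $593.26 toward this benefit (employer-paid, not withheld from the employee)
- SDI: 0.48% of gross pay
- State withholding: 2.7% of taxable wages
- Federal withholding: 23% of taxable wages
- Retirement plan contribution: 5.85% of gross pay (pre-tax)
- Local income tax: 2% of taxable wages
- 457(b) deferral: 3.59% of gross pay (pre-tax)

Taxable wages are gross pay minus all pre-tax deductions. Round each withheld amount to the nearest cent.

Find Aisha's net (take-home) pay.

457(b) deferral: $4833.65 × 0.0359 = $173.53
Retirement plan contribution: $4833.65 × 0.0585 = $282.77
Pre-tax total = $173.53 + $282.77 = $456.30
Taxable wages = $4833.65 − $456.30 = $4377.35
State withholding: $4377.35 × 0.027 = $118.19
Federal withholding: $4377.35 × 0.23 = $1006.79
Local income tax: $4377.35 × 0.02 = $87.55
SDI: $4833.65 × 0.0048 = $23.20
Charity payroll deduction: $262.52
(Employer's $593.26 toward charity payroll deduction is not withheld from the employee.)
Total deductions = $173.53 + $282.77 + $118.19 + $1006.79 + $87.55 + $23.20 + $262.52 = $1954.55
Net pay = $4833.65 − $1954.55 = $2879.10

$2879.10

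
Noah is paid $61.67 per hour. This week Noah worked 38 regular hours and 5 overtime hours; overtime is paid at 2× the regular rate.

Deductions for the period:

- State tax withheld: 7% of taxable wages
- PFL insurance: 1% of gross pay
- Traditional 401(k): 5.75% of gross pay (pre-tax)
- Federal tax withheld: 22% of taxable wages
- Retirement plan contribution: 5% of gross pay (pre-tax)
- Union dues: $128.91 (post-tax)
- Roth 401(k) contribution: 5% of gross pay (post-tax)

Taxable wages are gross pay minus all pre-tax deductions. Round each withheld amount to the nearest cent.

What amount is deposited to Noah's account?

Regular pay: 38 × $61.67 = $2,343.46
Overtime pay: 5 × $61.67 × 2 = $616.70
Gross pay = $2,343.46 + $616.70 = $2,960.16
Retirement plan contribution: $2,960.16 × 0.05 = $148.01
Traditional 401(k): $2,960.16 × 0.0575 = $170.21
Pre-tax total = $148.01 + $170.21 = $318.22
Taxable wages = $2,960.16 − $318.22 = $2,641.94
Federal tax withheld: $2,641.94 × 0.22 = $581.23
State tax withheld: $2,641.94 × 0.07 = $184.94
PFL insurance: $2,960.16 × 0.01 = $29.60
Union dues: $128.91
Roth 401(k) contribution: $2,960.16 × 0.05 = $148.01
Total deductions = $148.01 + $170.21 + $581.23 + $184.94 + $29.60 + $128.91 + $148.01 = $1,390.91
Net pay = $2,960.16 − $1,390.91 = $1,569.25

$1,569.25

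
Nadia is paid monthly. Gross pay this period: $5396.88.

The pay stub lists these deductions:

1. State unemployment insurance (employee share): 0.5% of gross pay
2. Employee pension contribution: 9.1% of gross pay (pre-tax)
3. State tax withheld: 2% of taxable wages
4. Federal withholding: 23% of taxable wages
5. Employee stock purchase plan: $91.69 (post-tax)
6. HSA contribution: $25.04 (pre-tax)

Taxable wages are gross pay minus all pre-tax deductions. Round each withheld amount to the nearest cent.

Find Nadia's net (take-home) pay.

$3541.87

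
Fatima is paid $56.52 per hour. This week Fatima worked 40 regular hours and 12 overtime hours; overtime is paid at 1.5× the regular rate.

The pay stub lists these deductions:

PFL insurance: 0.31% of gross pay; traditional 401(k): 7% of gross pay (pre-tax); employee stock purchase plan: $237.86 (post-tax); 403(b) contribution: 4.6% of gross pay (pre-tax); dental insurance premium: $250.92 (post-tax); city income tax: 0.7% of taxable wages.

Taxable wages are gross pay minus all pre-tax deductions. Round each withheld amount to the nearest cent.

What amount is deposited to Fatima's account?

Regular pay: 40 × $56.52 = $2260.80
Overtime pay: 12 × $56.52 × 1.5 = $1017.36
Gross pay = $2260.80 + $1017.36 = $3278.16
403(b) contribution: $3278.16 × 0.046 = $150.80
Traditional 401(k): $3278.16 × 0.07 = $229.47
Pre-tax total = $150.80 + $229.47 = $380.27
Taxable wages = $3278.16 − $380.27 = $2897.89
City income tax: $2897.89 × 0.007 = $20.29
PFL insurance: $3278.16 × 0.0031 = $10.16
Dental insurance premium: $250.92
Employee stock purchase plan: $237.86
Total deductions = $150.80 + $229.47 + $20.29 + $10.16 + $250.92 + $237.86 = $899.50
Net pay = $3278.16 − $899.50 = $2378.66

$2378.66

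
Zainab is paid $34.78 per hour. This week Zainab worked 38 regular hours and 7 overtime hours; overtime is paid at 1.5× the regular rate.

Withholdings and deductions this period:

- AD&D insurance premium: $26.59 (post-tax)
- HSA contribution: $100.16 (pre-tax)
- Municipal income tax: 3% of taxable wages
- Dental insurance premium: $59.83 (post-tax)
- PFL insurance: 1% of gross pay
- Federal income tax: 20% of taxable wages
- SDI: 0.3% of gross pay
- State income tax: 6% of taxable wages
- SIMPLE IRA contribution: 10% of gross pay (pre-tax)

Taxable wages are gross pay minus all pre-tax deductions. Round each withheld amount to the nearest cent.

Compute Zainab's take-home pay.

Regular pay: 38 × $34.78 = $1,321.64
Overtime pay: 7 × $34.78 × 1.5 = $365.19
Gross pay = $1,321.64 + $365.19 = $1,686.83
SIMPLE IRA contribution: $1,686.83 × 0.1 = $168.68
HSA contribution: $100.16
Pre-tax total = $168.68 + $100.16 = $268.84
Taxable wages = $1,686.83 − $268.84 = $1,417.99
Municipal income tax: $1,417.99 × 0.03 = $42.54
State income tax: $1,417.99 × 0.06 = $85.08
Federal income tax: $1,417.99 × 0.2 = $283.60
PFL insurance: $1,686.83 × 0.01 = $16.87
SDI: $1,686.83 × 0.003 = $5.06
AD&D insurance premium: $26.59
Dental insurance premium: $59.83
Total deductions = $168.68 + $100.16 + $42.54 + $85.08 + $283.60 + $16.87 + $5.06 + $26.59 + $59.83 = $788.41
Net pay = $1,686.83 − $788.41 = $898.42

$898.42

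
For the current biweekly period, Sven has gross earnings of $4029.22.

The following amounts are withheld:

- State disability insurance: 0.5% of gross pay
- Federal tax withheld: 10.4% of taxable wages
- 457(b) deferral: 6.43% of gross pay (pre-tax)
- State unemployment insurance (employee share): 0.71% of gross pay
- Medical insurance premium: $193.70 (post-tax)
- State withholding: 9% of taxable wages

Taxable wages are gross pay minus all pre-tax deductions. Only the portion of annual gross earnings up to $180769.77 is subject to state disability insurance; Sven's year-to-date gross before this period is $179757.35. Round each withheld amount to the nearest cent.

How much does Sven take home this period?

457(b) deferral: $4029.22 × 0.0643 = $259.08
Taxable wages = $4029.22 − $259.08 = $3770.14
State withholding: $3770.14 × 0.09 = $339.31
Federal tax withheld: $3770.14 × 0.104 = $392.09
State unemployment insurance (employee share): $4029.22 × 0.0071 = $28.61
State disability insurance: only $180769.77 − $179757.35 = $1012.42 of this check is subject → $1012.42 × 0.005 = $5.06
Medical insurance premium: $193.70
Total deductions = $259.08 + $339.31 + $392.09 + $28.61 + $5.06 + $193.70 = $1217.85
Net pay = $4029.22 − $1217.85 = $2811.37

$2811.37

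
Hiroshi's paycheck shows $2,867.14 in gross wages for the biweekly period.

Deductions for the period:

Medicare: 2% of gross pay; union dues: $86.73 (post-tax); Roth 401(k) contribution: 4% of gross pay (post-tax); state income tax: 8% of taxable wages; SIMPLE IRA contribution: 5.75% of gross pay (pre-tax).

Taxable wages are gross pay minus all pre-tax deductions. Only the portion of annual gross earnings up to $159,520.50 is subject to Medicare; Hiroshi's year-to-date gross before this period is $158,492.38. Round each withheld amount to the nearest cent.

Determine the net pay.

$2,264.12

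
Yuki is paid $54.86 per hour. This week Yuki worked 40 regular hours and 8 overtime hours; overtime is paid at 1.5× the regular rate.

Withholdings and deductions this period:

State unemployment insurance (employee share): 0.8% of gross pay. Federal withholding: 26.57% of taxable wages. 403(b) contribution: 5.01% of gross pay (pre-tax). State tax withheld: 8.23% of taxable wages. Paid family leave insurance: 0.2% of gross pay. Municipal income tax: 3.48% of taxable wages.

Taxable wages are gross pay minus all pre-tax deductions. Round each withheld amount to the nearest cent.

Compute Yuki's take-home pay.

Regular pay: 40 × $54.86 = $2,194.40
Overtime pay: 8 × $54.86 × 1.5 = $658.32
Gross pay = $2,194.40 + $658.32 = $2,852.72
403(b) contribution: $2,852.72 × 0.0501 = $142.92
Taxable wages = $2,852.72 − $142.92 = $2,709.80
Federal withholding: $2,709.80 × 0.2657 = $719.99
State tax withheld: $2,709.80 × 0.0823 = $223.02
Municipal income tax: $2,709.80 × 0.0348 = $94.30
Paid family leave insurance: $2,852.72 × 0.002 = $5.71
State unemployment insurance (employee share): $2,852.72 × 0.008 = $22.82
Total deductions = $142.92 + $719.99 + $223.02 + $94.30 + $5.71 + $22.82 = $1,208.76
Net pay = $2,852.72 − $1,208.76 = $1,643.96

$1,643.96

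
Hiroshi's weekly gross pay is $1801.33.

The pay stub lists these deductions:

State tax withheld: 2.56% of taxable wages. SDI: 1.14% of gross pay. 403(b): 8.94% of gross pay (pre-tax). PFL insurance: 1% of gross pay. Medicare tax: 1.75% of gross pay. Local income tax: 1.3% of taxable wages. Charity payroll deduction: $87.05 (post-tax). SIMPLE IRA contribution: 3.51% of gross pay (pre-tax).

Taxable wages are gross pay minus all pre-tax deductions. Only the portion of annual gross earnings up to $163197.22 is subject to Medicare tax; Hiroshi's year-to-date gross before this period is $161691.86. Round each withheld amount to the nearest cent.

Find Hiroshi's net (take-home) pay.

403(b): $1801.33 × 0.0894 = $161.04
SIMPLE IRA contribution: $1801.33 × 0.0351 = $63.23
Pre-tax total = $161.04 + $63.23 = $224.27
Taxable wages = $1801.33 − $224.27 = $1577.06
State tax withheld: $1577.06 × 0.0256 = $40.37
Local income tax: $1577.06 × 0.013 = $20.50
PFL insurance: $1801.33 × 0.01 = $18.01
Medicare tax: only $163197.22 − $161691.86 = $1505.36 of this check is subject → $1505.36 × 0.0175 = $26.34
SDI: $1801.33 × 0.0114 = $20.54
Charity payroll deduction: $87.05
Total deductions = $161.04 + $63.23 + $40.37 + $20.50 + $18.01 + $26.34 + $20.54 + $87.05 = $437.08
Net pay = $1801.33 − $437.08 = $1364.25

$1364.25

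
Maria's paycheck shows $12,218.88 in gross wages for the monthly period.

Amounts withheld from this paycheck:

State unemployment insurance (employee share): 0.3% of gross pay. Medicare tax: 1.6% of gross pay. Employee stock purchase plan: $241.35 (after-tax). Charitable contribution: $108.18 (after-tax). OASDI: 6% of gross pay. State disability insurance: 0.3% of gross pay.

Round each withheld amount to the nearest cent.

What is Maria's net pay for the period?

$10,867.40

State disability insurance: $12,218.88 × 0.003 = $36.66
Medicare tax: $12,218.88 × 0.016 = $195.50
State unemployment insurance (employee share): $12,218.88 × 0.003 = $36.66
OASDI: $12,218.88 × 0.06 = $733.13
Employee stock purchase plan: $241.35
Charitable contribution: $108.18
Total deductions = $36.66 + $195.50 + $36.66 + $733.13 + $241.35 + $108.18 = $1,351.48
Net pay = $12,218.88 − $1,351.48 = $10,867.40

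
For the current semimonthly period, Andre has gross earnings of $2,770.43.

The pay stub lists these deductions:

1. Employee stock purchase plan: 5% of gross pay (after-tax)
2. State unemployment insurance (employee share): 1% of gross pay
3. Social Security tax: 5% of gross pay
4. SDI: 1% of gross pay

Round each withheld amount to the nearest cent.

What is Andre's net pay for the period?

$2,437.99

SDI: $2,770.43 × 0.01 = $27.70
Social Security tax: $2,770.43 × 0.05 = $138.52
State unemployment insurance (employee share): $2,770.43 × 0.01 = $27.70
Employee stock purchase plan: $2,770.43 × 0.05 = $138.52
Total deductions = $27.70 + $138.52 + $27.70 + $138.52 = $332.44
Net pay = $2,770.43 − $332.44 = $2,437.99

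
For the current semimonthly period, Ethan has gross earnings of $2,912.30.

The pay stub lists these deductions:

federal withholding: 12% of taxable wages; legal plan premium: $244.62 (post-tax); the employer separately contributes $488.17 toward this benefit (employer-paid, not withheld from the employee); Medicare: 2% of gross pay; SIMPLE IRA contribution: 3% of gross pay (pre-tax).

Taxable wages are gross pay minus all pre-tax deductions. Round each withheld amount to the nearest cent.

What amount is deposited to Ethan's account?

$2,183.07

SIMPLE IRA contribution: $2,912.30 × 0.03 = $87.37
Taxable wages = $2,912.30 − $87.37 = $2,824.93
Federal withholding: $2,824.93 × 0.12 = $338.99
Medicare: $2,912.30 × 0.02 = $58.25
Legal plan premium: $244.62
(Employer's $488.17 toward legal plan premium is not withheld from the employee.)
Total deductions = $87.37 + $338.99 + $58.25 + $244.62 = $729.23
Net pay = $2,912.30 − $729.23 = $2,183.07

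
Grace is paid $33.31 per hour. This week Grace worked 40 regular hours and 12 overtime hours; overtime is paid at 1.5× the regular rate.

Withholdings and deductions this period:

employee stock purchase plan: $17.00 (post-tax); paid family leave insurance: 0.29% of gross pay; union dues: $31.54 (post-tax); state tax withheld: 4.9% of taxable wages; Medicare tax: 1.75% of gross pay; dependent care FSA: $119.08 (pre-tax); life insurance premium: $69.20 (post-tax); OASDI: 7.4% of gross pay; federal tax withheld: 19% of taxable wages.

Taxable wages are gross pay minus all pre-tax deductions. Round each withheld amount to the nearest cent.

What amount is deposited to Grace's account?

Regular pay: 40 × $33.31 = $1,332.40
Overtime pay: 12 × $33.31 × 1.5 = $599.58
Gross pay = $1,332.40 + $599.58 = $1,931.98
Dependent care FSA: $119.08
Taxable wages = $1,931.98 − $119.08 = $1,812.90
State tax withheld: $1,812.90 × 0.049 = $88.83
Federal tax withheld: $1,812.90 × 0.19 = $344.45
OASDI: $1,931.98 × 0.074 = $142.97
Paid family leave insurance: $1,931.98 × 0.0029 = $5.60
Medicare tax: $1,931.98 × 0.0175 = $33.81
Employee stock purchase plan: $17.00
Union dues: $31.54
Life insurance premium: $69.20
Total deductions = $119.08 + $88.83 + $344.45 + $142.97 + $5.60 + $33.81 + $17.00 + $31.54 + $69.20 = $852.48
Net pay = $1,931.98 − $852.48 = $1,079.50

$1,079.50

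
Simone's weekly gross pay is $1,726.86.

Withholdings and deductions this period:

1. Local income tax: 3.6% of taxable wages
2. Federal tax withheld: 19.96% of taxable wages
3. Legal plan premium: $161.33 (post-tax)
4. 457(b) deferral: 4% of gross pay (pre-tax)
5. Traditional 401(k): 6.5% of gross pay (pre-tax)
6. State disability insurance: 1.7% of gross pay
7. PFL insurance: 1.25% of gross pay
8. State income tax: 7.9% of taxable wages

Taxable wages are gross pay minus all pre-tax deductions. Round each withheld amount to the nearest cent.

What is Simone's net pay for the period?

$847.03

Traditional 401(k): $1,726.86 × 0.065 = $112.25
457(b) deferral: $1,726.86 × 0.04 = $69.07
Pre-tax total = $112.25 + $69.07 = $181.32
Taxable wages = $1,726.86 − $181.32 = $1,545.54
Federal tax withheld: $1,545.54 × 0.1996 = $308.49
State income tax: $1,545.54 × 0.079 = $122.10
Local income tax: $1,545.54 × 0.036 = $55.64
State disability insurance: $1,726.86 × 0.017 = $29.36
PFL insurance: $1,726.86 × 0.0125 = $21.59
Legal plan premium: $161.33
Total deductions = $112.25 + $69.07 + $308.49 + $122.10 + $55.64 + $29.36 + $21.59 + $161.33 = $879.83
Net pay = $1,726.86 − $879.83 = $847.03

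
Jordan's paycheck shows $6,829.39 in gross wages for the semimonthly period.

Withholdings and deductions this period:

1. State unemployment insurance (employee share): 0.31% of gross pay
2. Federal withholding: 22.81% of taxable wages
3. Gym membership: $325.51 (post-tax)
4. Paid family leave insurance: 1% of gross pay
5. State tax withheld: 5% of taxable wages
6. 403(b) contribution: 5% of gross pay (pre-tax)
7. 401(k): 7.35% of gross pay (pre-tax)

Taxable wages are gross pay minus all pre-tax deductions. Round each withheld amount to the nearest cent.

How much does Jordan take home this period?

403(b) contribution: $6,829.39 × 0.05 = $341.47
401(k): $6,829.39 × 0.0735 = $501.96
Pre-tax total = $341.47 + $501.96 = $843.43
Taxable wages = $6,829.39 − $843.43 = $5,985.96
Federal withholding: $5,985.96 × 0.2281 = $1,365.40
State tax withheld: $5,985.96 × 0.05 = $299.30
Paid family leave insurance: $6,829.39 × 0.01 = $68.29
State unemployment insurance (employee share): $6,829.39 × 0.0031 = $21.17
Gym membership: $325.51
Total deductions = $341.47 + $501.96 + $1,365.40 + $299.30 + $68.29 + $21.17 + $325.51 = $2,923.10
Net pay = $6,829.39 − $2,923.10 = $3,906.29

$3,906.29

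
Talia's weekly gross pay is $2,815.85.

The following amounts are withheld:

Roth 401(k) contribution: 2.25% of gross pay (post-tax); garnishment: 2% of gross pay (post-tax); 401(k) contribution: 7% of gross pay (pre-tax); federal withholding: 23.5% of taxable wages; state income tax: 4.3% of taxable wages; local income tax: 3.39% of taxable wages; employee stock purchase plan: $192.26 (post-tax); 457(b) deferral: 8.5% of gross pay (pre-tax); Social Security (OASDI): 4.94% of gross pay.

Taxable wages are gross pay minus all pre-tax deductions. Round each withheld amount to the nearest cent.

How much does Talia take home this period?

401(k) contribution: $2,815.85 × 0.07 = $197.11
457(b) deferral: $2,815.85 × 0.085 = $239.35
Pre-tax total = $197.11 + $239.35 = $436.46
Taxable wages = $2,815.85 − $436.46 = $2,379.39
State income tax: $2,379.39 × 0.043 = $102.31
Federal withholding: $2,379.39 × 0.235 = $559.16
Local income tax: $2,379.39 × 0.0339 = $80.66
Social Security (OASDI): $2,815.85 × 0.0494 = $139.10
Roth 401(k) contribution: $2,815.85 × 0.0225 = $63.36
Employee stock purchase plan: $192.26
Garnishment: $2,815.85 × 0.02 = $56.32
Total deductions = $197.11 + $239.35 + $102.31 + $559.16 + $80.66 + $139.10 + $63.36 + $192.26 + $56.32 = $1,629.63
Net pay = $2,815.85 − $1,629.63 = $1,186.22

$1,186.22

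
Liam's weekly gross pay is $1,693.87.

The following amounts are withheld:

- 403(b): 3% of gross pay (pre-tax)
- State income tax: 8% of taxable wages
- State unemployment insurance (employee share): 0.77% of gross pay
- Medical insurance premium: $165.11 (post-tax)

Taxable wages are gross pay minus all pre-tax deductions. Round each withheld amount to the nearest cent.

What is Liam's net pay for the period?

403(b): $1,693.87 × 0.03 = $50.82
Taxable wages = $1,693.87 − $50.82 = $1,643.05
State income tax: $1,643.05 × 0.08 = $131.44
State unemployment insurance (employee share): $1,693.87 × 0.0077 = $13.04
Medical insurance premium: $165.11
Total deductions = $50.82 + $131.44 + $13.04 + $165.11 = $360.41
Net pay = $1,693.87 − $360.41 = $1,333.46

$1,333.46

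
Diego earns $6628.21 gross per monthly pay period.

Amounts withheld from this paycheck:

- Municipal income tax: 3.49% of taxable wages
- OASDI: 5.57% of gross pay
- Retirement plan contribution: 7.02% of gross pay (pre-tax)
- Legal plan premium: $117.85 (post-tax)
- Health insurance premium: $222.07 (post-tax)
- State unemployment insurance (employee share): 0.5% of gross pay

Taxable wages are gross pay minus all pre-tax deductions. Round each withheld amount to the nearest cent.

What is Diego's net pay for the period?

$5205.57

Retirement plan contribution: $6628.21 × 0.0702 = $465.30
Taxable wages = $6628.21 − $465.30 = $6162.91
Municipal income tax: $6162.91 × 0.0349 = $215.09
State unemployment insurance (employee share): $6628.21 × 0.005 = $33.14
OASDI: $6628.21 × 0.0557 = $369.19
Legal plan premium: $117.85
Health insurance premium: $222.07
Total deductions = $465.30 + $215.09 + $33.14 + $369.19 + $117.85 + $222.07 = $1422.64
Net pay = $6628.21 − $1422.64 = $5205.57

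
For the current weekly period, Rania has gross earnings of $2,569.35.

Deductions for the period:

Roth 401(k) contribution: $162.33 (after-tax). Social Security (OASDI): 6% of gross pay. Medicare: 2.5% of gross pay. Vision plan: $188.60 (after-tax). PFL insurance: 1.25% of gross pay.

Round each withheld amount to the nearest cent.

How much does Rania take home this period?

$1,967.91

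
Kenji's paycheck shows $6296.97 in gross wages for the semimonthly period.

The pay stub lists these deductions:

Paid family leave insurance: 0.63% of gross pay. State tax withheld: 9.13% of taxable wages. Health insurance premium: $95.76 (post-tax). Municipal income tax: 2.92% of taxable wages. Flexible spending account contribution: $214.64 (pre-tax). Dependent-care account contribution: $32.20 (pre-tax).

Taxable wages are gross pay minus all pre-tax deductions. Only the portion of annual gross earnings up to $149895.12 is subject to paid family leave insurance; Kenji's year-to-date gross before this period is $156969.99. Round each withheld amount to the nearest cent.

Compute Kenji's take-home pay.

Flexible spending account contribution: $214.64
Dependent-care account contribution: $32.20
Pre-tax total = $214.64 + $32.20 = $246.84
Taxable wages = $6296.97 − $246.84 = $6050.13
Municipal income tax: $6050.13 × 0.0292 = $176.66
State tax withheld: $6050.13 × 0.0913 = $552.38
Paid family leave insurance: annual cap $149895.12 already reached (YTD $156969.99), so $0.00
Health insurance premium: $95.76
Total deductions = $214.64 + $32.20 + $176.66 + $552.38 + $0.00 + $95.76 = $1071.64
Net pay = $6296.97 − $1071.64 = $5225.33

$5225.33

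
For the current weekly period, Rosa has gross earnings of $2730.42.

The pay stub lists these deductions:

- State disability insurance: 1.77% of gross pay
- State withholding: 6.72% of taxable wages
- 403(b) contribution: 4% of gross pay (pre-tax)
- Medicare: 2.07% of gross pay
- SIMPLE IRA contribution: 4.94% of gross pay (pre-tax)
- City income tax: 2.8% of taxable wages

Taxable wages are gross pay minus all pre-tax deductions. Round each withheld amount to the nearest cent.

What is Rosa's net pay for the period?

$2144.77

403(b) contribution: $2730.42 × 0.04 = $109.22
SIMPLE IRA contribution: $2730.42 × 0.0494 = $134.88
Pre-tax total = $109.22 + $134.88 = $244.10
Taxable wages = $2730.42 − $244.10 = $2486.32
State withholding: $2486.32 × 0.0672 = $167.08
City income tax: $2486.32 × 0.028 = $69.62
Medicare: $2730.42 × 0.0207 = $56.52
State disability insurance: $2730.42 × 0.0177 = $48.33
Total deductions = $109.22 + $134.88 + $167.08 + $69.62 + $56.52 + $48.33 = $585.65
Net pay = $2730.42 − $585.65 = $2144.77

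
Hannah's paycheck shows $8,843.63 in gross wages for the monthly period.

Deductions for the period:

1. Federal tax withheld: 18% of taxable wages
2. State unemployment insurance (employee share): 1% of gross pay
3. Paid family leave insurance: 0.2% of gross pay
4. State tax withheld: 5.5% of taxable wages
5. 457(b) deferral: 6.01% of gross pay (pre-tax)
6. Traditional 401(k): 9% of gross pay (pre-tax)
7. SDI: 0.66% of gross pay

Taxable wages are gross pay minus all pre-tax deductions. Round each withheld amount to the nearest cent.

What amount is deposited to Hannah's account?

Traditional 401(k): $8,843.63 × 0.09 = $795.93
457(b) deferral: $8,843.63 × 0.0601 = $531.50
Pre-tax total = $795.93 + $531.50 = $1,327.43
Taxable wages = $8,843.63 − $1,327.43 = $7,516.20
Federal tax withheld: $7,516.20 × 0.18 = $1,352.92
State tax withheld: $7,516.20 × 0.055 = $413.39
Paid family leave insurance: $8,843.63 × 0.002 = $17.69
State unemployment insurance (employee share): $8,843.63 × 0.01 = $88.44
SDI: $8,843.63 × 0.0066 = $58.37
Total deductions = $795.93 + $531.50 + $1,352.92 + $413.39 + $17.69 + $88.44 + $58.37 = $3,258.24
Net pay = $8,843.63 − $3,258.24 = $5,585.39

$5,585.39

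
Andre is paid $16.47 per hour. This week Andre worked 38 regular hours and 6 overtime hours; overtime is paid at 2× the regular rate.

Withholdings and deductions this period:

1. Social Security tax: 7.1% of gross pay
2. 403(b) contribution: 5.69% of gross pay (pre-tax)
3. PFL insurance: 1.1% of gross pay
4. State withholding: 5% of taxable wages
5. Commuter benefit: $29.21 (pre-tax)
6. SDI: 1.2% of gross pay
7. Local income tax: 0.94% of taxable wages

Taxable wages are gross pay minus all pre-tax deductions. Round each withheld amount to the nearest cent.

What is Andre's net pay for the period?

$625.62

Regular pay: 38 × $16.47 = $625.86
Overtime pay: 6 × $16.47 × 2 = $197.64
Gross pay = $625.86 + $197.64 = $823.50
Commuter benefit: $29.21
403(b) contribution: $823.50 × 0.0569 = $46.86
Pre-tax total = $29.21 + $46.86 = $76.07
Taxable wages = $823.50 − $76.07 = $747.43
State withholding: $747.43 × 0.05 = $37.37
Local income tax: $747.43 × 0.0094 = $7.03
PFL insurance: $823.50 × 0.011 = $9.06
Social Security tax: $823.50 × 0.071 = $58.47
SDI: $823.50 × 0.012 = $9.88
Total deductions = $29.21 + $46.86 + $37.37 + $7.03 + $9.06 + $58.47 + $9.88 = $197.88
Net pay = $823.50 − $197.88 = $625.62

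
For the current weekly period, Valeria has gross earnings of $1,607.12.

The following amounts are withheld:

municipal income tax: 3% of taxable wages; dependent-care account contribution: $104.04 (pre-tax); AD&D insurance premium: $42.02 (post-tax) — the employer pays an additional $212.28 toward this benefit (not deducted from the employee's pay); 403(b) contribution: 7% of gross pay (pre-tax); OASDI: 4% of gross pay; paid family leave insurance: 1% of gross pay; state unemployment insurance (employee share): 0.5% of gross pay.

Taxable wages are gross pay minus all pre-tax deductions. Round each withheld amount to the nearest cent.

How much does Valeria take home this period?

Dependent-care account contribution: $104.04
403(b) contribution: $1,607.12 × 0.07 = $112.50
Pre-tax total = $104.04 + $112.50 = $216.54
Taxable wages = $1,607.12 − $216.54 = $1,390.58
Municipal income tax: $1,390.58 × 0.03 = $41.72
State unemployment insurance (employee share): $1,607.12 × 0.005 = $8.04
Paid family leave insurance: $1,607.12 × 0.01 = $16.07
OASDI: $1,607.12 × 0.04 = $64.28
AD&D insurance premium: $42.02
(Employer's $212.28 toward AD&D insurance premium is not withheld from the employee.)
Total deductions = $104.04 + $112.50 + $41.72 + $8.04 + $16.07 + $64.28 + $42.02 = $388.67
Net pay = $1,607.12 − $388.67 = $1,218.45

$1,218.45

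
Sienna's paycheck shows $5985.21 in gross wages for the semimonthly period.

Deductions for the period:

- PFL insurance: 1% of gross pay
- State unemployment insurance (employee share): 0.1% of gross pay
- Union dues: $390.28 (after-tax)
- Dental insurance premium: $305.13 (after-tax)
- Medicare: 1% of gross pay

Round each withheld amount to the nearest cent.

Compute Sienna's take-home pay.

$5164.11

PFL insurance: $5985.21 × 0.01 = $59.85
State unemployment insurance (employee share): $5985.21 × 0.001 = $5.99
Medicare: $5985.21 × 0.01 = $59.85
Dental insurance premium: $305.13
Union dues: $390.28
Total deductions = $59.85 + $5.99 + $59.85 + $305.13 + $390.28 = $821.10
Net pay = $5985.21 − $821.10 = $5164.11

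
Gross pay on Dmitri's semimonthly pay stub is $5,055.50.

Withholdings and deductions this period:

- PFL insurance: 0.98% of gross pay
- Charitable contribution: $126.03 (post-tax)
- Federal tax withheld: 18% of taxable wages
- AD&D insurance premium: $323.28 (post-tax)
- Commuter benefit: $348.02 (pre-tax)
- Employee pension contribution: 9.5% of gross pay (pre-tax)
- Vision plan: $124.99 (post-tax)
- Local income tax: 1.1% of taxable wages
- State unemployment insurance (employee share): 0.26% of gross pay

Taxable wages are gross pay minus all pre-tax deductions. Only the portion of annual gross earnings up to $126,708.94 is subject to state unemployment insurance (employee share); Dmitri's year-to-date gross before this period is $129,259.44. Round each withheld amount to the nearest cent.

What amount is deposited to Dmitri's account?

Employee pension contribution: $5,055.50 × 0.095 = $480.27
Commuter benefit: $348.02
Pre-tax total = $480.27 + $348.02 = $828.29
Taxable wages = $5,055.50 − $828.29 = $4,227.21
Federal tax withheld: $4,227.21 × 0.18 = $760.90
Local income tax: $4,227.21 × 0.011 = $46.50
State unemployment insurance (employee share): annual cap $126,708.94 already reached (YTD $129,259.44), so $0.00
PFL insurance: $5,055.50 × 0.0098 = $49.54
Charitable contribution: $126.03
AD&D insurance premium: $323.28
Vision plan: $124.99
Total deductions = $480.27 + $348.02 + $760.90 + $46.50 + $0.00 + $49.54 + $126.03 + $323.28 + $124.99 = $2,259.53
Net pay = $5,055.50 − $2,259.53 = $2,795.97

$2,795.97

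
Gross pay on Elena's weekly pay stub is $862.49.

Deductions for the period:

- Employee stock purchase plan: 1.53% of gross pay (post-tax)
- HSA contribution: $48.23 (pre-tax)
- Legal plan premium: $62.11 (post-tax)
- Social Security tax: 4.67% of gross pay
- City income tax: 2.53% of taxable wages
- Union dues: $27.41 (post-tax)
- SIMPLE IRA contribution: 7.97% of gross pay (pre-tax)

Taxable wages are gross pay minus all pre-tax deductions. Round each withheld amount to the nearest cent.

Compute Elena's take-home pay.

HSA contribution: $48.23
SIMPLE IRA contribution: $862.49 × 0.0797 = $68.74
Pre-tax total = $48.23 + $68.74 = $116.97
Taxable wages = $862.49 − $116.97 = $745.52
City income tax: $745.52 × 0.0253 = $18.86
Social Security tax: $862.49 × 0.0467 = $40.28
Union dues: $27.41
Legal plan premium: $62.11
Employee stock purchase plan: $862.49 × 0.0153 = $13.20
Total deductions = $48.23 + $68.74 + $18.86 + $40.28 + $27.41 + $62.11 + $13.20 = $278.83
Net pay = $862.49 − $278.83 = $583.66

$583.66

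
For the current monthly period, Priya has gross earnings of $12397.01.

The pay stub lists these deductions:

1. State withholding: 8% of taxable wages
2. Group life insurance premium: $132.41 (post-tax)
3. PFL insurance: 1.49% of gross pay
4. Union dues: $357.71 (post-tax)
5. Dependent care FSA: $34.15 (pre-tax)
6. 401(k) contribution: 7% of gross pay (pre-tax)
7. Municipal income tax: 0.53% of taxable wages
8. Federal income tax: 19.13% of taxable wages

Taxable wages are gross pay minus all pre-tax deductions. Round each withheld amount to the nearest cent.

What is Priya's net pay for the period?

$7640.69

Dependent care FSA: $34.15
401(k) contribution: $12397.01 × 0.07 = $867.79
Pre-tax total = $34.15 + $867.79 = $901.94
Taxable wages = $12397.01 − $901.94 = $11495.07
Federal income tax: $11495.07 × 0.1913 = $2199.01
Municipal income tax: $11495.07 × 0.0053 = $60.92
State withholding: $11495.07 × 0.08 = $919.61
PFL insurance: $12397.01 × 0.0149 = $184.72
Group life insurance premium: $132.41
Union dues: $357.71
Total deductions = $34.15 + $867.79 + $2199.01 + $60.92 + $919.61 + $184.72 + $132.41 + $357.71 = $4756.32
Net pay = $12397.01 − $4756.32 = $7640.69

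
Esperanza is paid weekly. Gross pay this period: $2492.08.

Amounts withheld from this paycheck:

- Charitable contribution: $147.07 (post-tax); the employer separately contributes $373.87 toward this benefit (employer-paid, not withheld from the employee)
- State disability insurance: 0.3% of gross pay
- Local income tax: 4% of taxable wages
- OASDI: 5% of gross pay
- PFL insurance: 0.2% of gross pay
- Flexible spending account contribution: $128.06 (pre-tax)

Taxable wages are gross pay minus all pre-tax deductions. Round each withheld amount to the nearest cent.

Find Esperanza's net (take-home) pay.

$1985.33

Flexible spending account contribution: $128.06
Taxable wages = $2492.08 − $128.06 = $2364.02
Local income tax: $2364.02 × 0.04 = $94.56
PFL insurance: $2492.08 × 0.002 = $4.98
OASDI: $2492.08 × 0.05 = $124.60
State disability insurance: $2492.08 × 0.003 = $7.48
Charitable contribution: $147.07
(Employer's $373.87 toward charitable contribution is not withheld from the employee.)
Total deductions = $128.06 + $94.56 + $4.98 + $124.60 + $7.48 + $147.07 = $506.75
Net pay = $2492.08 − $506.75 = $1985.33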